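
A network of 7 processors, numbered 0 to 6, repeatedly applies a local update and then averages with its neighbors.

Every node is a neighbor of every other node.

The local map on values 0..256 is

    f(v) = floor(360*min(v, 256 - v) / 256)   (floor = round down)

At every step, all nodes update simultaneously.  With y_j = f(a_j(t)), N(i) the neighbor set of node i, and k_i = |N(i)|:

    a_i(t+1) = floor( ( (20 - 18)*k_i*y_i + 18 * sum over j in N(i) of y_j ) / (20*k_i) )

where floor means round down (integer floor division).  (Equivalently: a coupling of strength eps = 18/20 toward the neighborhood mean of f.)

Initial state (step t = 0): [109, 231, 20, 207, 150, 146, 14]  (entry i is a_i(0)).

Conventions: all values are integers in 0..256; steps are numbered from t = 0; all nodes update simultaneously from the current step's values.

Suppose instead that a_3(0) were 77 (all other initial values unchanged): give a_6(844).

Answer: a_6(844) = 150
Key observation: The state at step 5, [149, 149, 149, 149, 149, 149, 149], reappears at step 7: the system is in a cycle of period 2 from step 5 on.  Therefore the state at step 844 equals the state at step 5 + ((844 - 5) mod 2) = 6, which is [150, 150, 150, 150, 150, 150, 150].

Derivation:
t=0: [109, 231, 20, 77, 150, 146, 14]
t=1: [89, 95, 95, 91, 89, 89, 95]
t=2: [128, 128, 128, 128, 128, 128, 128]
t=3: [180, 180, 180, 180, 180, 180, 180]
t=4: [106, 106, 106, 106, 106, 106, 106]
t=5: [149, 149, 149, 149, 149, 149, 149]
t=6: [150, 150, 150, 150, 150, 150, 150]
t=7: [149, 149, 149, 149, 149, 149, 149]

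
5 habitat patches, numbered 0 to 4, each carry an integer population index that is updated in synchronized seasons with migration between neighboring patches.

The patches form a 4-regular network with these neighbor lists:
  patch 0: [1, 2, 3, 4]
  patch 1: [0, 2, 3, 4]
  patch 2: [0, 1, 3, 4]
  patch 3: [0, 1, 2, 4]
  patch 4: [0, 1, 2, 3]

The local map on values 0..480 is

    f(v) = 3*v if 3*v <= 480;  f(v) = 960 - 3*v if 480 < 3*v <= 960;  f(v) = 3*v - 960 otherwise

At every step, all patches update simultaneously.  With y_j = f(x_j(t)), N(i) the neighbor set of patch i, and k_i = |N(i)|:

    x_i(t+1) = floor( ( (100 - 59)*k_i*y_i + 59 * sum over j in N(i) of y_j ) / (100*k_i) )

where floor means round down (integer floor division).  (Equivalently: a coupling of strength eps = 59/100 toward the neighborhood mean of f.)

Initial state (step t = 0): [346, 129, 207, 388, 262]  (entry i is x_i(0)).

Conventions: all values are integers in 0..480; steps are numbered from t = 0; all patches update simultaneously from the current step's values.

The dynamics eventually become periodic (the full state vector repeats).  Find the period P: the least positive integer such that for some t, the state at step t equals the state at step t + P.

Simulating step by step:
t=0: [346, 129, 207, 388, 262]
t=1: [194, 275, 263, 227, 220]
t=2: [285, 221, 231, 259, 265]
t=3: [177, 227, 220, 198, 193]
t=4: [371, 332, 337, 354, 358]
t=5: [107, 76, 80, 94, 97]
t=6: [285, 260, 263, 274, 277]
t=7: [134, 153, 151, 142, 140]
t=8: [424, 439, 437, 430, 428]
t=9: [328, 340, 339, 333, 331]
t=10: [37, 47, 46, 41, 40]
t=11: [122, 130, 129, 125, 124]
t=12: [374, 381, 380, 377, 376]
t=13: [169, 175, 174, 172, 171]
t=14: [445, 441, 441, 443, 444]
t=15: [370, 366, 366, 368, 369]
t=16: [145, 141, 141, 143, 144]
t=17: [430, 426, 426, 428, 429]
t=18: [325, 321, 321, 323, 324]
t=19: [10, 6, 6, 8, 9]
t=20: [25, 21, 21, 23, 24]
t=21: [70, 66, 66, 68, 69]
t=22: [205, 201, 201, 203, 204]
t=23: [349, 353, 353, 351, 350]
t=24: [91, 95, 95, 93, 92]
t=25: [277, 281, 281, 279, 278]
t=26: [124, 120, 120, 122, 123]
t=27: [367, 363, 363, 365, 366]
t=28: [136, 132, 132, 134, 135]
t=29: [403, 399, 399, 401, 402]
t=30: [244, 240, 240, 242, 243]
t=31: [232, 236, 236, 234, 233]
t=32: [259, 255, 255, 257, 258]
t=33: [187, 191, 191, 189, 188]
t=34: [394, 390, 390, 392, 393]
t=35: [217, 213, 213, 215, 216]
t=36: [313, 317, 317, 315, 314]
t=37: [16, 12, 12, 14, 15]
t=38: [43, 39, 39, 41, 42]
t=39: [124, 120, 120, 122, 123]

Answer: 13
Key observation: The state at step 26, [124, 120, 120, 122, 123], reappears at step 39 — and no state repeats earlier — so the cycle the system enters has period 13.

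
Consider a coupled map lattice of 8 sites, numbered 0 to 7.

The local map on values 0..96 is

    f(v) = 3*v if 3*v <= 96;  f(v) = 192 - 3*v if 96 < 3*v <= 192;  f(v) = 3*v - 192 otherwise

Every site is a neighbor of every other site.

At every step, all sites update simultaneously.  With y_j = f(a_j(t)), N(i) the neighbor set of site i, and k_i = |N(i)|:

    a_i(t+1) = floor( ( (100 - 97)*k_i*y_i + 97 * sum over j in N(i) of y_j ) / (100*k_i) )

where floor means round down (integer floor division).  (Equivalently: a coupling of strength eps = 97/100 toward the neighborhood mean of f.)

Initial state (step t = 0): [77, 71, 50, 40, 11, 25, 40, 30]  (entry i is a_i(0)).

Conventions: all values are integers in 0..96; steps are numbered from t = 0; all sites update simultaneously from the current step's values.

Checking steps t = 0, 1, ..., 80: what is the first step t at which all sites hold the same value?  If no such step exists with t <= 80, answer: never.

Simulating step by step:
t=0: [77, 71, 50, 40, 11, 25, 40, 30]  (not all equal)
t=1: [57, 59, 56, 53, 57, 53, 53, 51]  (not all equal)
t=2: [28, 28, 27, 26, 28, 26, 26, 26]  (not all equal)
t=3: [80, 80, 80, 80, 80, 80, 80, 80]  (all equal)

Answer: 3
Key observation: Synchronization is absorbing here: once all sites are equal they stay equal, and step 3 is the first all-equal step.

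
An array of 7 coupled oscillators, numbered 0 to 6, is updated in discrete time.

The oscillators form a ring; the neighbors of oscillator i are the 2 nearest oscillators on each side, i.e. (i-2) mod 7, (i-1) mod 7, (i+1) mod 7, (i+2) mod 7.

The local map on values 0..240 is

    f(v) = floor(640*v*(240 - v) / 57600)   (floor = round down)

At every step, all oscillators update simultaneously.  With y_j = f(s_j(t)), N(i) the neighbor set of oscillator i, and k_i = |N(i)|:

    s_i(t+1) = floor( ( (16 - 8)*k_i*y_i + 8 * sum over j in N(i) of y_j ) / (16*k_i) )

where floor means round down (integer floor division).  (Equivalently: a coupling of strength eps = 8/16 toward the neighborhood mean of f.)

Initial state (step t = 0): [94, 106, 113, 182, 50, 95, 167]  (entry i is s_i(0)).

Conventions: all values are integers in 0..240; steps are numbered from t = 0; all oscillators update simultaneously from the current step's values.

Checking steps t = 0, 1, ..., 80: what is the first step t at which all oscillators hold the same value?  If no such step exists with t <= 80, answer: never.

Answer: 5
Key observation: Synchronization is absorbing here: once all oscillators are equal they stay equal, and step 5 is the first all-equal step.

Derivation:
t=0: [94, 106, 113, 182, 50, 95, 167]  (not all equal)
t=1: [151, 148, 145, 130, 123, 140, 138]  (not all equal)
t=2: [151, 152, 153, 156, 157, 155, 154]  (not all equal)
t=3: [148, 147, 146, 145, 145, 146, 146]  (not all equal)
t=4: [151, 151, 152, 152, 152, 152, 151]  (not all equal)
t=5: [148, 148, 148, 148, 148, 148, 148]  (all equal)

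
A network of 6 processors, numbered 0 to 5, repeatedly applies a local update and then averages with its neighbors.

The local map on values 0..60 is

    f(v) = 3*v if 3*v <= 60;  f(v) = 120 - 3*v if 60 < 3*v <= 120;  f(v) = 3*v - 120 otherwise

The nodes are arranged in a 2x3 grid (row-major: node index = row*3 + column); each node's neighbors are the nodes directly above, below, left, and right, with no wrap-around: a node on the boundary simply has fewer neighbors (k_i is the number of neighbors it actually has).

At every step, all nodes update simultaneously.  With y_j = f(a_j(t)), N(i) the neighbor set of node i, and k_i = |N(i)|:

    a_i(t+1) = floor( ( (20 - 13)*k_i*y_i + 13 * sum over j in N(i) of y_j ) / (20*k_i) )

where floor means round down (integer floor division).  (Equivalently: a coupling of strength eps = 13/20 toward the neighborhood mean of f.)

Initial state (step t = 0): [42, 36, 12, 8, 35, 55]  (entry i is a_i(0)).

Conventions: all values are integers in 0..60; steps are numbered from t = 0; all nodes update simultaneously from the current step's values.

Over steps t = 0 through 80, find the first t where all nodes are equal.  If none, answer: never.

Answer: 28
Key observation: Synchronization is absorbing here: once all nodes are equal they stay equal, and step 28 is the first all-equal step.

Derivation:
t=0: [42, 36, 12, 8, 35, 55]  (not all equal)
t=1: [13, 16, 31, 15, 22, 32]  (not all equal)
t=2: [43, 42, 32, 45, 44, 34]  (not all equal)
t=3: [9, 11, 16, 12, 12, 18]  (not all equal)
t=4: [31, 35, 45, 33, 39, 46]  (not all equal)
t=5: [21, 15, 15, 17, 12, 12]  (not all equal)
t=6: [51, 45, 42, 48, 41, 38]  (not all equal)
t=7: [24, 14, 8, 20, 10, 5]  (not all equal)
t=8: [49, 36, 26, 46, 35, 22]  (not all equal)
t=9: [19, 22, 36, 19, 23, 37]  (not all equal)
t=10: [56, 44, 24, 55, 43, 23]  (not all equal)
t=11: [35, 26, 37, 34, 26, 36]  (not all equal)
t=12: [24, 29, 20, 24, 30, 20]  (not all equal)
t=13: [43, 41, 51, 42, 41, 50]  (not all equal)
t=14: [6, 10, 22, 6, 9, 22]  (not all equal)
t=15: [21, 31, 46, 20, 31, 45]  (not all equal)
t=16: [48, 31, 19, 48, 31, 19]  (not all equal)
t=17: [24, 32, 47, 24, 32, 47]  (not all equal)
t=18: [40, 28, 21, 40, 28, 21]  (not all equal)
t=19: [11, 32, 50, 11, 32, 50]  (not all equal)
t=20: [30, 27, 28, 30, 27, 28]  (not all equal)
t=21: [32, 36, 36, 32, 36, 36]  (not all equal)
t=22: [20, 14, 12, 20, 14, 12]  (not all equal)
t=23: [54, 44, 37, 54, 44, 37]  (not all equal)
t=24: [32, 17, 9, 32, 17, 9]  (not all equal)
t=25: [32, 39, 34, 32, 39, 34]  (not all equal)
t=26: [17, 10, 13, 17, 10, 13]  (not all equal)
t=27: [44, 36, 36, 44, 36, 36]  (not all equal)
t=28: [12, 12, 12, 12, 12, 12]  (all equal)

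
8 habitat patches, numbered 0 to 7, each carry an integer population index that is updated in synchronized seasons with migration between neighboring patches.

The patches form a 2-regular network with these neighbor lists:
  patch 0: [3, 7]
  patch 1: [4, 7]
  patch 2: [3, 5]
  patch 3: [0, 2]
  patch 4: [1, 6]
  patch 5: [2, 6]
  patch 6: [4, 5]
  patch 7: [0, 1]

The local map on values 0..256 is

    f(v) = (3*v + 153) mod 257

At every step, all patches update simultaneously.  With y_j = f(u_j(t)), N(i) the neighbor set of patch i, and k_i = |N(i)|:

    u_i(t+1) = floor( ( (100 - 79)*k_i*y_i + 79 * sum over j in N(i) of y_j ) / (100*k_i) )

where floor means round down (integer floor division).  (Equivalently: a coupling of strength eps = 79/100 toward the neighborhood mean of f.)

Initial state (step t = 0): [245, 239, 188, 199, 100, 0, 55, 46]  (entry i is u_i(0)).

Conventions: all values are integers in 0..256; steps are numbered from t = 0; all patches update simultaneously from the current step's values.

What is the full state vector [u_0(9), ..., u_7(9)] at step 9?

Simulating step by step:
t=0: [245, 239, 188, 199, 100, 0, 55, 46]
t=1: [131, 111, 196, 175, 104, 136, 150, 92]
t=2: [139, 198, 131, 136, 169, 134, 119, 139]
t=3: [52, 128, 41, 44, 222, 121, 126, 125]
t=4: [27, 29, 15, 33, 25, 14, 23, 32]
t=5: [247, 238, 218, 223, 230, 206, 213, 239]
t=6: [85, 87, 27, 73, 61, 22, 32, 107]
t=7: [162, 149, 181, 176, 176, 236, 170, 167]
t=8: [147, 139, 139, 156, 127, 149, 132, 112]
t=9: [150, 111, 87, 76, 40, 54, 49, 102]

Answer: [150, 111, 87, 76, 40, 54, 49, 102]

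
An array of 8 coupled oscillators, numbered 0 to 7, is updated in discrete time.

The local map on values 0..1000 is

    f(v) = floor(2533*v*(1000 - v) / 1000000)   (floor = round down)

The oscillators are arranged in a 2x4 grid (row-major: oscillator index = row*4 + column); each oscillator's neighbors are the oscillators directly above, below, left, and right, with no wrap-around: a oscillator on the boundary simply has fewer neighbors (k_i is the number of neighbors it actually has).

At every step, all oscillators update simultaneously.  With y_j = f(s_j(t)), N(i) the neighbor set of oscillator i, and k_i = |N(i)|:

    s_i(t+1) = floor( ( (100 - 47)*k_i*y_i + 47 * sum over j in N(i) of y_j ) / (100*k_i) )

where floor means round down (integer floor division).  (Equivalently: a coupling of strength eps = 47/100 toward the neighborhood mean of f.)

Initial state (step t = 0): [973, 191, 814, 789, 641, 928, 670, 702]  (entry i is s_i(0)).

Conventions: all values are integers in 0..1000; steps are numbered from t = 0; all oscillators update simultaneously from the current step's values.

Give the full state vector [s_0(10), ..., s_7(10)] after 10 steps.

Simulating step by step:
t=0: [973, 191, 814, 789, 641, 928, 670, 702]
t=1: [263, 304, 417, 437, 363, 329, 466, 510]
t=2: [522, 544, 606, 623, 556, 570, 616, 629]
t=3: [629, 623, 605, 595, 625, 618, 601, 593]
t=4: [592, 595, 604, 609, 593, 597, 605, 609]
t=5: [610, 609, 605, 603, 610, 608, 605, 603]
t=6: [602, 603, 604, 605, 602, 603, 604, 605]
t=7: [606, 605, 605, 605, 606, 605, 605, 605]
t=8: [604, 604, 605, 605, 604, 604, 605, 605]
t=9: [605, 605, 605, 605, 605, 605, 605, 605]
t=10: [605, 605, 605, 605, 605, 605, 605, 605]

Answer: [605, 605, 605, 605, 605, 605, 605, 605]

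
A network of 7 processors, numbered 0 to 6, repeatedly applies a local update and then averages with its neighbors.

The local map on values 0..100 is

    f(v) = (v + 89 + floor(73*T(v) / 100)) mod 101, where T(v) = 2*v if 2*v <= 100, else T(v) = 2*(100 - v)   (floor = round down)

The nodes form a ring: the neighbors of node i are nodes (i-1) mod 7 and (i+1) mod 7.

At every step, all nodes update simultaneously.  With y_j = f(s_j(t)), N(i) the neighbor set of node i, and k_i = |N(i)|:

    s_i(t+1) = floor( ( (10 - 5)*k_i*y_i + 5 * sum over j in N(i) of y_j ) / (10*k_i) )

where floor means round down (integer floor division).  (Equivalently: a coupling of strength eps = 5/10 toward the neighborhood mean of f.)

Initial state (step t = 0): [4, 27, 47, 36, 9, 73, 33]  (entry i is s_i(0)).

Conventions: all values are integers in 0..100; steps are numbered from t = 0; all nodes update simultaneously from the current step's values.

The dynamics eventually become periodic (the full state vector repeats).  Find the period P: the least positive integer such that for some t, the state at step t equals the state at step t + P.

Simulating step by step:
t=0: [4, 27, 47, 36, 9, 73, 33]
t=1: [79, 52, 33, 41, 49, 69, 84]
t=2: [74, 46, 58, 63, 25, 26, 72]
t=3: [74, 26, 4, 15, 38, 62, 87]
t=4: [85, 74, 67, 56, 47, 45, 72]
t=5: [96, 73, 27, 4, 27, 74, 98]
t=6: [91, 85, 76, 76, 76, 85, 91]
t=7: [92, 94, 97, 99, 97, 94, 92]
t=8: [90, 90, 89, 88, 89, 90, 90]
t=9: [92, 92, 92, 93, 92, 92, 92]
t=10: [91, 91, 91, 91, 91, 91, 91]
t=11: [92, 92, 92, 92, 92, 92, 92]
t=12: [91, 91, 91, 91, 91, 91, 91]

Answer: 2
Key observation: The state at step 10, [91, 91, 91, 91, 91, 91, 91], reappears at step 12 — and no state repeats earlier — so the cycle the system enters has period 2.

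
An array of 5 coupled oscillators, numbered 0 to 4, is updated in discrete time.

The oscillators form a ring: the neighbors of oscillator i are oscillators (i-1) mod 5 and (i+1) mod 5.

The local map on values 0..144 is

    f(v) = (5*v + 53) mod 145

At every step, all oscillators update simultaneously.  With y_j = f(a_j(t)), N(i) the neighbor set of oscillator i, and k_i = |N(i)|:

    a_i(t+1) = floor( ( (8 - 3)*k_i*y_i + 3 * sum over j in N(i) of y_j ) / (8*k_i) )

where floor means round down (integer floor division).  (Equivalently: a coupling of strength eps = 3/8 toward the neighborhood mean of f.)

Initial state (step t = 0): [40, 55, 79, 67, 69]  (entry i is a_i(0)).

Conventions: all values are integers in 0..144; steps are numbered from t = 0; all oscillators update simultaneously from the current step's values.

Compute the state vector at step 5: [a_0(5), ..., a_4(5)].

Answer: [88, 24, 27, 102, 117]

Derivation:
t=0: [40, 55, 79, 67, 69]
t=1: [94, 46, 33, 83, 106]
t=2: [81, 116, 77, 34, 24]
t=3: [29, 38, 26, 54, 36]
t=4: [68, 78, 48, 44, 71]
t=5: [88, 24, 27, 102, 117]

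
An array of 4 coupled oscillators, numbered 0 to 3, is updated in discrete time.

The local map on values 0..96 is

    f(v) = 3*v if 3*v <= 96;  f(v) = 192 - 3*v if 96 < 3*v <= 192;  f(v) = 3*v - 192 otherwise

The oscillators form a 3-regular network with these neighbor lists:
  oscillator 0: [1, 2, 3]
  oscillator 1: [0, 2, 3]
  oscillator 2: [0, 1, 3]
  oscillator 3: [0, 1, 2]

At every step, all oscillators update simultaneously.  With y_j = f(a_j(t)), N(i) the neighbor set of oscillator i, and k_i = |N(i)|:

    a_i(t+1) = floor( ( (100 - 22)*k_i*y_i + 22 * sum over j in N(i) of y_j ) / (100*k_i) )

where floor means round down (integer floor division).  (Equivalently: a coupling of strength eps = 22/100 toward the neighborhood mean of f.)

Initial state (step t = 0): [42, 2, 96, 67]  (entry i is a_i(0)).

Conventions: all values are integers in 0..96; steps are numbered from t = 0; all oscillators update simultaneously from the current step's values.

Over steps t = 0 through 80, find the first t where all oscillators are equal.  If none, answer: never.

Simulating step by step:
t=0: [42, 2, 96, 67]  (not all equal)
t=1: [59, 17, 80, 19]  (not all equal)
t=2: [23, 48, 46, 52]  (not all equal)
t=3: [63, 49, 53, 40]  (not all equal)
t=4: [13, 43, 34, 62]  (not all equal)
t=5: [42, 59, 78, 18]  (not all equal)
t=6: [59, 23, 42, 51]  (not all equal)
t=7: [24, 62, 60, 41]  (not all equal)
t=8: [62, 15, 20, 60]  (not all equal)
t=9: [13, 40, 51, 17]  (not all equal)
t=10: [42, 65, 42, 50]  (not all equal)
t=11: [59, 15, 59, 42]  (not all equal)
t=12: [20, 42, 20, 56]  (not all equal)
t=13: [57, 62, 57, 32]  (not all equal)
t=14: [25, 14, 25, 78]  (not all equal)
t=15: [70, 46, 70, 46]  (not all equal)
t=16: [23, 48, 23, 48]  (not all equal)
t=17: [65, 51, 65, 51]  (not all equal)
t=18: [8, 33, 8, 33]  (not all equal)
t=19: [34, 82, 34, 82]  (not all equal)
t=20: [84, 59, 84, 59]  (not all equal)
t=21: [53, 21, 53, 21]  (not all equal)
t=22: [37, 58, 37, 58]  (not all equal)
t=23: [71, 27, 71, 27]  (not all equal)
t=24: [29, 72, 29, 72]  (not all equal)
t=25: [77, 33, 77, 33]  (not all equal)
t=26: [46, 85, 46, 85]  (not all equal)
t=27: [55, 61, 55, 61]  (not all equal)
t=28: [24, 11, 24, 11]  (not all equal)
t=29: [66, 38, 66, 38]  (not all equal)
t=30: [16, 67, 16, 67]  (not all equal)
t=31: [42, 14, 42, 14]  (not all equal)
t=32: [62, 45, 62, 45]  (not all equal)
t=33: [13, 49, 13, 49]  (not all equal)
t=34: [39, 44, 39, 44]  (not all equal)
t=35: [72, 62, 72, 62]  (not all equal)
t=36: [21, 8, 21, 8]  (not all equal)
t=37: [57, 29, 57, 29]  (not all equal)
t=38: [30, 77, 30, 77]  (not all equal)
t=39: [82, 46, 82, 46]  (not all equal)
t=40: [54, 54, 54, 54]  (all equal)

Answer: 40
Key observation: Synchronization is absorbing here: once all oscillators are equal they stay equal, and step 40 is the first all-equal step.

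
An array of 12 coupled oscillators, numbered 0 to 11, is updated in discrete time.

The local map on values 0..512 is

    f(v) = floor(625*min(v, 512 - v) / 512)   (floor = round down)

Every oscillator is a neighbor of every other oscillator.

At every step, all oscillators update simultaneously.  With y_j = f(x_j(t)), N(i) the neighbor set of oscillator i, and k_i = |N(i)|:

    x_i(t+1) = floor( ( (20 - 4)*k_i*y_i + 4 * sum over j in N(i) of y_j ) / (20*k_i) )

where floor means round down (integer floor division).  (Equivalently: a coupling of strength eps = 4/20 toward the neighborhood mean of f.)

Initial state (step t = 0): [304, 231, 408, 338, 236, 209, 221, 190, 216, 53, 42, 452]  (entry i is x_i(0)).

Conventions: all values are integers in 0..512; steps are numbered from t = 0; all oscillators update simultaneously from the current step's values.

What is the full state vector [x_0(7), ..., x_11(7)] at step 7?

Answer: [278, 269, 283, 290, 275, 276, 266, 289, 271, 286, 278, 290]

Derivation:
t=0: [304, 231, 408, 338, 236, 209, 221, 190, 216, 53, 42, 452]
t=1: [240, 262, 141, 208, 268, 242, 253, 223, 248, 93, 82, 100]
t=2: [279, 289, 185, 249, 283, 282, 292, 264, 287, 139, 129, 146]
t=3: [276, 267, 230, 291, 272, 273, 263, 290, 268, 186, 177, 193]
t=4: [284, 293, 278, 269, 287, 286, 296, 270, 291, 236, 228, 243]
t=5: [278, 269, 283, 292, 275, 276, 266, 291, 271, 286, 278, 292]
t=6: [284, 293, 279, 271, 287, 286, 296, 272, 291, 276, 284, 271]
t=7: [278, 269, 283, 290, 275, 276, 266, 289, 271, 286, 278, 290]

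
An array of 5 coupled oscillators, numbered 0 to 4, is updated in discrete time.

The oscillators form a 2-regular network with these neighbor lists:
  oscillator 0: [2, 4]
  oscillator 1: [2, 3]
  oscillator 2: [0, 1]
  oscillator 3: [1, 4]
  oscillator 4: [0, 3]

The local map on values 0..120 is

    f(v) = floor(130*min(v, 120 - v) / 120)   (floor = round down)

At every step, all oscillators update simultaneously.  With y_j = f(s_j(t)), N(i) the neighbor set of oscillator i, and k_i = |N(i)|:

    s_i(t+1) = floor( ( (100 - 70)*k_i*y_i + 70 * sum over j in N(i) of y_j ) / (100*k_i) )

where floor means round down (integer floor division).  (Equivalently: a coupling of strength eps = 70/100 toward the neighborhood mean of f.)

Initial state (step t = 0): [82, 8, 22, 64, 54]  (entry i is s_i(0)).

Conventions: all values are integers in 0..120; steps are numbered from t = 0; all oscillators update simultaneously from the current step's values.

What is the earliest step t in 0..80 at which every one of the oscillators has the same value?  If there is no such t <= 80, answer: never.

Simulating step by step:
t=0: [82, 8, 22, 64, 54]  (not all equal)
t=1: [40, 31, 24, 41, 52]  (not all equal)
t=2: [41, 34, 34, 44, 47]  (not all equal)
t=3: [43, 39, 38, 44, 46]  (not all equal)
t=4: [45, 43, 43, 45, 47]  (not all equal)
t=5: [48, 46, 46, 48, 48]  (not all equal)
t=6: [50, 50, 50, 50, 52]  (not all equal)
t=7: [54, 54, 54, 54, 54]  (all equal)

Answer: 7
Key observation: Synchronization is absorbing here: once all oscillators are equal they stay equal, and step 7 is the first all-equal step.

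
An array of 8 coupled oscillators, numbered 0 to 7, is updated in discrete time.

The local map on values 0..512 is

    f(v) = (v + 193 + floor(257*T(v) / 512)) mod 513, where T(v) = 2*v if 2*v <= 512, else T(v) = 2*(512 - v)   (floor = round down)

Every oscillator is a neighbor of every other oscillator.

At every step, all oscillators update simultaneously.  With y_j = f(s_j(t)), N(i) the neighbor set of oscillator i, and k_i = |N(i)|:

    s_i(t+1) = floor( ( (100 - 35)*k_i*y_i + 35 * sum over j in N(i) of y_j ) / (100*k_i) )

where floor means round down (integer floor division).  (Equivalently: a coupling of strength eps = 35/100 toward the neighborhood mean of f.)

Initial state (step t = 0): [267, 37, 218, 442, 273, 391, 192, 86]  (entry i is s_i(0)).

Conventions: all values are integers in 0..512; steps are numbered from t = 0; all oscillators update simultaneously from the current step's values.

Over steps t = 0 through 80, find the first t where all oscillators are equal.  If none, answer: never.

Answer: 7
Key observation: Synchronization is absorbing here: once all oscillators are equal they stay equal, and step 7 is the first all-equal step.

Derivation:
t=0: [267, 37, 218, 442, 273, 391, 192, 86]  (not all equal)
t=1: [194, 239, 148, 194, 194, 194, 117, 298]  (not all equal)
t=2: [117, 171, 370, 117, 117, 117, 333, 192]  (not all equal)
t=3: [365, 122, 224, 365, 365, 365, 224, 147]  (not all equal)
t=4: [212, 359, 174, 212, 212, 212, 174, 389]  (not all equal)
t=5: [105, 158, 59, 105, 105, 105, 59, 158]  (not all equal)
t=6: [404, 468, 349, 404, 404, 404, 349, 468]  (not all equal)
t=7: [192, 192, 192, 192, 192, 192, 192, 192]  (all equal)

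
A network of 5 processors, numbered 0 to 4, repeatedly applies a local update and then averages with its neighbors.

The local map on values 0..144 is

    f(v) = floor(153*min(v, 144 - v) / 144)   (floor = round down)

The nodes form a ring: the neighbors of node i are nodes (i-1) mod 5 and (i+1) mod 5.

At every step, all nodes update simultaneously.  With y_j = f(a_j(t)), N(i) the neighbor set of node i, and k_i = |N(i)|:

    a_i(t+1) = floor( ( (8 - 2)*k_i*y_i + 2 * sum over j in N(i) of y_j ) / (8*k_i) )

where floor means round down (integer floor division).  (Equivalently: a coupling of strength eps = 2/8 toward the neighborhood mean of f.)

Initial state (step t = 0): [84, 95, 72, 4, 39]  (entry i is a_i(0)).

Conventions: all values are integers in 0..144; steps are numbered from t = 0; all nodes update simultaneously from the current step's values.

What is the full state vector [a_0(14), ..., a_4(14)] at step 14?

Answer: [73, 73, 73, 73, 73]

Derivation:
t=0: [84, 95, 72, 4, 39]
t=1: [58, 56, 64, 17, 39]
t=2: [58, 60, 60, 27, 40]
t=3: [58, 62, 58, 34, 42]
t=4: [59, 64, 58, 40, 45]
t=5: [60, 66, 59, 45, 48]
t=6: [62, 68, 61, 49, 52]
t=7: [64, 70, 63, 53, 55]
t=8: [67, 72, 65, 57, 59]
t=9: [70, 74, 68, 61, 62]
t=10: [72, 73, 71, 65, 66]
t=11: [75, 75, 74, 69, 70]
t=12: [73, 73, 73, 73, 73]
t=13: [75, 75, 75, 75, 75]
t=14: [73, 73, 73, 73, 73]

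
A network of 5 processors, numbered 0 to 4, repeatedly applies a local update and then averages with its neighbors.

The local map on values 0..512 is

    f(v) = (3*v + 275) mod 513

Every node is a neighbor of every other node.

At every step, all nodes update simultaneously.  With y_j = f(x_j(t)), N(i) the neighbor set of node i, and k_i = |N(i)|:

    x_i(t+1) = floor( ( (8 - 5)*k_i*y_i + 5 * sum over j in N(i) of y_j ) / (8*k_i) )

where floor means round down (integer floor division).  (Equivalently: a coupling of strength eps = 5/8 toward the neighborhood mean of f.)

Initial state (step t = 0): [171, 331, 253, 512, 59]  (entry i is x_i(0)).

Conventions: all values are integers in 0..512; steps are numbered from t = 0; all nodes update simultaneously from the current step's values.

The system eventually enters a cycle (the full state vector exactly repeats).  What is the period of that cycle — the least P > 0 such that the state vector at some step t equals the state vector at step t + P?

Answer: 19
Key observation: The state at step 36, [483, 485, 485, 483, 483], reappears at step 55 — and no state repeats earlier — so the cycle the system enters has period 19.

Derivation:
t=0: [171, 331, 253, 512, 59]
t=1: [255, 248, 196, 254, 294]
t=2: [161, 268, 234, 160, 186]
t=3: [260, 218, 308, 259, 276]
t=4: [119, 203, 150, 118, 129]
t=5: [177, 232, 197, 176, 183]
t=6: [330, 366, 343, 329, 334]
t=7: [263, 287, 271, 262, 266]
t=8: [53, 69, 59, 53, 55]
t=9: [445, 455, 449, 445, 446]
t=10: [78, 84, 80, 78, 78]
t=11: [352, 244, 241, 352, 352]
t=12: [362, 404, 402, 362, 362]
t=13: [373, 401, 399, 373, 373]
t=14: [393, 411, 410, 393, 393]
t=15: [444, 456, 455, 444, 444]
t=16: [78, 86, 86, 78, 78]
t=17: [356, 249, 249, 356, 356]
t=18: [377, 419, 419, 377, 377]
t=19: [419, 446, 446, 419, 419]
t=20: [371, 276, 276, 371, 371]
t=21: [272, 210, 210, 272, 272]
t=22: [167, 238, 238, 167, 167]
t=23: [329, 376, 376, 329, 329]
t=24: [280, 310, 310, 280, 280]
t=25: [117, 136, 136, 117, 117]
t=26: [130, 143, 143, 130, 130]
t=27: [164, 172, 172, 164, 164]
t=28: [261, 266, 266, 261, 261]
t=29: [36, 39, 39, 36, 36]
t=30: [385, 387, 387, 385, 385]
t=31: [405, 407, 407, 405, 405]
t=32: [465, 467, 467, 465, 465]
t=33: [132, 134, 134, 132, 132]
t=34: [159, 161, 161, 159, 159]
t=35: [240, 242, 242, 240, 240]
t=36: [483, 485, 485, 483, 483]
t=37: [186, 188, 188, 186, 186]
t=38: [321, 323, 323, 321, 321]
t=39: [213, 215, 215, 213, 213]
t=40: [402, 404, 404, 402, 402]
t=41: [456, 458, 458, 456, 456]
t=42: [105, 107, 107, 105, 105]
t=43: [78, 80, 80, 78, 78]
t=44: [350, 239, 239, 350, 350]
t=45: [355, 394, 394, 355, 355]
t=46: [350, 376, 376, 350, 350]
t=47: [323, 340, 340, 323, 323]
t=48: [233, 245, 245, 233, 233]
t=49: [472, 480, 480, 472, 472]
t=50: [159, 164, 164, 159, 159]
t=51: [243, 246, 246, 243, 243]
t=52: [493, 495, 495, 493, 493]
t=53: [216, 218, 218, 216, 216]
t=54: [411, 413, 413, 411, 411]
t=55: [483, 485, 485, 483, 483]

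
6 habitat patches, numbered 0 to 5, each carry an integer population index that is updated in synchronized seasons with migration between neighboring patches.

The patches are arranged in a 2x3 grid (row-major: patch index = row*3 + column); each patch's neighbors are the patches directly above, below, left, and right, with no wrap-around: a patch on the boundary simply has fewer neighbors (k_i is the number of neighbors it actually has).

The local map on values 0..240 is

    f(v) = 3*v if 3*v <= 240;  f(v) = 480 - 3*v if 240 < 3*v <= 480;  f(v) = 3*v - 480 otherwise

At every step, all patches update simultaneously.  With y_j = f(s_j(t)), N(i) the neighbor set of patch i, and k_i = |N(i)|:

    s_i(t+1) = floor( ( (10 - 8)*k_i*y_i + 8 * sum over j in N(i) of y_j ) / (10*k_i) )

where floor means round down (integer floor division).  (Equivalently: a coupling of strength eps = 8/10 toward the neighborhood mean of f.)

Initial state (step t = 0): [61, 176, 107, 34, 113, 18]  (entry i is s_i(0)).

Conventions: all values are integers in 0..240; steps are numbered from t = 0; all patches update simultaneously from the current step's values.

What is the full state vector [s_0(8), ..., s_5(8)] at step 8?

Answer: [90, 140, 64, 145, 77, 133]

Derivation:
t=0: [61, 176, 107, 34, 113, 18]
t=1: [96, 138, 72, 150, 82, 130]
t=2: [76, 184, 105, 176, 96, 198]
t=3: [93, 170, 107, 177, 100, 165]
t=4: [72, 150, 49, 162, 61, 138]
t=5: [57, 151, 67, 160, 63, 145]
t=6: [45, 155, 69, 144, 57, 165]
t=7: [52, 139, 53, 132, 55, 154]
t=8: [90, 140, 64, 145, 77, 133]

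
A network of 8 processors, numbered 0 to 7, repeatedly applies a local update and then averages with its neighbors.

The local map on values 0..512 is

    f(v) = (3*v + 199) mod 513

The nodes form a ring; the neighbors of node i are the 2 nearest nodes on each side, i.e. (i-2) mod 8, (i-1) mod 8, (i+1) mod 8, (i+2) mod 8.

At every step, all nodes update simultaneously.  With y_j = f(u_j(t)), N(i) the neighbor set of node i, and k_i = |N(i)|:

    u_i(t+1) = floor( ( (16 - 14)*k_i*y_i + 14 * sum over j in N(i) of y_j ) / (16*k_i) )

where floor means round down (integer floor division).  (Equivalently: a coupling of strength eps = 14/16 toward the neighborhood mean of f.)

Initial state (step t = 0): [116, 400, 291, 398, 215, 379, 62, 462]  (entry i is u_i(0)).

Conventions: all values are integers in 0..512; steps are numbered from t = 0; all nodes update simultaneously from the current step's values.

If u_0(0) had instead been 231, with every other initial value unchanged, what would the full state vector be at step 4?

Answer: [388, 386, 355, 332, 385, 388, 338, 361]
Key observation: This trace re-runs the system from the modified initial state.

Derivation:
t=0: [231, 400, 291, 398, 215, 379, 62, 462]
t=1: [233, 229, 322, 277, 283, 285, 281, 322]
t=2: [194, 192, 188, 123, 43, 43, 127, 192]
t=3: [217, 215, 230, 262, 194, 196, 267, 235]
t=4: [388, 386, 355, 332, 385, 388, 338, 361]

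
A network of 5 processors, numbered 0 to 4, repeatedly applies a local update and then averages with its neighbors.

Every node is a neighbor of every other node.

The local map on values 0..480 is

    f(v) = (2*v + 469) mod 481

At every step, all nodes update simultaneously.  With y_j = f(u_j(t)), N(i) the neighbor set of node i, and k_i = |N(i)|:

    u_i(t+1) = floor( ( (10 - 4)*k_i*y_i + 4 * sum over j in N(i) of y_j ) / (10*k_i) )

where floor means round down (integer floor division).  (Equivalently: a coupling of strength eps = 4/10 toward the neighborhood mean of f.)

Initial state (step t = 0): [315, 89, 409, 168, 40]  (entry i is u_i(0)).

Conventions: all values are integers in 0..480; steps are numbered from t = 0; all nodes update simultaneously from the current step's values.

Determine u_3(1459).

Simulating step by step:
t=0: [315, 89, 409, 168, 40]
t=1: [170, 185, 264, 264, 136]
t=2: [265, 280, 119, 119, 231]
t=3: [119, 134, 213, 213, 325]
t=4: [259, 274, 353, 353, 225]
t=5: [106, 121, 200, 200, 313]
t=6: [233, 248, 327, 327, 200]
t=7: [343, 118, 197, 197, 310]
t=8: [227, 242, 321, 321, 194]
t=9: [379, 394, 233, 233, 346]
t=10: [299, 314, 393, 393, 266]
t=11: [139, 154, 233, 233, 106]
t=12: [300, 315, 394, 394, 267]
t=13: [141, 156, 235, 235, 108]
t=14: [304, 319, 398, 398, 271]
t=15: [149, 164, 243, 243, 116]
t=16: [320, 335, 414, 414, 287]
t=17: [181, 196, 275, 275, 148]
t=18: [287, 302, 141, 141, 254]
t=19: [115, 130, 209, 209, 82]
t=20: [252, 267, 346, 346, 219]
t=21: [93, 108, 187, 187, 300]
t=22: [207, 222, 301, 301, 174]
t=23: [339, 354, 193, 193, 306]
t=24: [219, 234, 313, 313, 186]
t=25: [363, 378, 217, 217, 330]
t=26: [267, 282, 361, 361, 234]
t=27: [123, 138, 217, 217, 330]
t=28: [267, 282, 361, 361, 234]

Answer: u_3(1459) = 217
Key observation: The state at step 26, [267, 282, 361, 361, 234], reappears at step 28: the system is in a cycle of period 2 from step 26 on.  Therefore the state at step 1459 equals the state at step 26 + ((1459 - 26) mod 2) = 27, which is [123, 138, 217, 217, 330].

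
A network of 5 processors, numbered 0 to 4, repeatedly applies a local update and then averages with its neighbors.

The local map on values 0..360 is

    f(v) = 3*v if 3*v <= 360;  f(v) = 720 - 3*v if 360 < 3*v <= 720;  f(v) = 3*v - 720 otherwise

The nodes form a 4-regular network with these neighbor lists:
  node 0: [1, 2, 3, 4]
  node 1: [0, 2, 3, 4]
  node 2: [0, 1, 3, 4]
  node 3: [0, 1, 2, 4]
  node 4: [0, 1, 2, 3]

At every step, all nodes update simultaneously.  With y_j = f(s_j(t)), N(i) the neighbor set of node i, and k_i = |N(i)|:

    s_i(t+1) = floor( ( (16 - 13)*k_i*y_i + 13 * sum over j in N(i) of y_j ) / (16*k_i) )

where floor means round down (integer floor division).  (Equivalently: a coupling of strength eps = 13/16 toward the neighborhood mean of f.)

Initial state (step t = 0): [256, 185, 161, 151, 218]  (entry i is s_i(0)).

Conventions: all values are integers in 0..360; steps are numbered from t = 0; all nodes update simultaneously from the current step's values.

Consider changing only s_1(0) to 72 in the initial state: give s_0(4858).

Simulating step by step:
t=0: [256, 72, 161, 151, 218]
t=1: [168, 166, 165, 165, 168]
t=2: [220, 220, 220, 220, 220]
t=3: [60, 60, 60, 60, 60]
t=4: [180, 180, 180, 180, 180]
t=5: [180, 180, 180, 180, 180]

Answer: s_0(4858) = 180
Key observation: The state at step 4, [180, 180, 180, 180, 180], reappears at step 5: the system is in a cycle of period 1 from step 4 on.  Therefore the state at step 4858 equals the state at step 4 + ((4858 - 4) mod 1) = 4, which is [180, 180, 180, 180, 180].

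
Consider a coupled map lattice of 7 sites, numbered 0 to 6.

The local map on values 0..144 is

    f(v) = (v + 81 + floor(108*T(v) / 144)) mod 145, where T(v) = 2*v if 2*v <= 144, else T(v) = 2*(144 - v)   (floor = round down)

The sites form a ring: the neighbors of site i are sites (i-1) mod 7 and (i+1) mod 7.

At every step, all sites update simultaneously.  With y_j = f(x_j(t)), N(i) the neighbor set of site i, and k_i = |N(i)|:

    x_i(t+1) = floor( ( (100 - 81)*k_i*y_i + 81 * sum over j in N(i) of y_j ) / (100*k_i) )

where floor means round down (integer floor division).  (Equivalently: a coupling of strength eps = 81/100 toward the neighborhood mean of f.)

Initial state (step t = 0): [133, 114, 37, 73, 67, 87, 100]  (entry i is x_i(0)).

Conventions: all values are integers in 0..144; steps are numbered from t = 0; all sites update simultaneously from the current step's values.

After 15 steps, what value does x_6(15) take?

Simulating step by step:
t=0: [133, 114, 37, 73, 67, 87, 100]
t=1: [95, 63, 90, 74, 109, 103, 97]
t=2: [99, 103, 104, 104, 105, 100, 102]
t=3: [100, 100, 100, 99, 100, 100, 101]
t=4: [101, 102, 102, 102, 102, 101, 101]
t=5: [101, 101, 101, 101, 101, 101, 101]
t=6: [101, 101, 101, 101, 101, 101, 101]
t=7: [101, 101, 101, 101, 101, 101, 101]
t=8: [101, 101, 101, 101, 101, 101, 101]
t=9: [101, 101, 101, 101, 101, 101, 101]
t=10: [101, 101, 101, 101, 101, 101, 101]
t=11: [101, 101, 101, 101, 101, 101, 101]
t=12: [101, 101, 101, 101, 101, 101, 101]
t=13: [101, 101, 101, 101, 101, 101, 101]
t=14: [101, 101, 101, 101, 101, 101, 101]
t=15: [101, 101, 101, 101, 101, 101, 101]

Answer: x_6(15) = 101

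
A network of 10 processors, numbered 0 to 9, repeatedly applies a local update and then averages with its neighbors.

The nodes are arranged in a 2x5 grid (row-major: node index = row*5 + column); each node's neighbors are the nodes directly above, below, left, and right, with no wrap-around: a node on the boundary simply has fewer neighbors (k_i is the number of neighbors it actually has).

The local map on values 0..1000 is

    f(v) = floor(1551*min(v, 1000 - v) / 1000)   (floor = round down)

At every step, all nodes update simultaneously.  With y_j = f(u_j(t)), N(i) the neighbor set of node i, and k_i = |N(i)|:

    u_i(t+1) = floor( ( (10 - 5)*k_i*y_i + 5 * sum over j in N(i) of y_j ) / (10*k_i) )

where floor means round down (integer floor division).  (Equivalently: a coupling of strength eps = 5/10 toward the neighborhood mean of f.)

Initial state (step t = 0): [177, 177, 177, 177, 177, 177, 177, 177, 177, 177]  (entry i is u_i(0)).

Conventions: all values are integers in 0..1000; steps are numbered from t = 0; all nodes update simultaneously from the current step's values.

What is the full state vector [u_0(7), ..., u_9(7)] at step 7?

Simulating step by step:
t=0: [177, 177, 177, 177, 177, 177, 177, 177, 177, 177]
t=1: [274, 274, 274, 274, 274, 274, 274, 274, 274, 274]
t=2: [424, 424, 424, 424, 424, 424, 424, 424, 424, 424]
t=3: [657, 657, 657, 657, 657, 657, 657, 657, 657, 657]
t=4: [531, 531, 531, 531, 531, 531, 531, 531, 531, 531]
t=5: [727, 727, 727, 727, 727, 727, 727, 727, 727, 727]
t=6: [423, 423, 423, 423, 423, 423, 423, 423, 423, 423]
t=7: [656, 656, 656, 656, 656, 656, 656, 656, 656, 656]

Answer: [656, 656, 656, 656, 656, 656, 656, 656, 656, 656]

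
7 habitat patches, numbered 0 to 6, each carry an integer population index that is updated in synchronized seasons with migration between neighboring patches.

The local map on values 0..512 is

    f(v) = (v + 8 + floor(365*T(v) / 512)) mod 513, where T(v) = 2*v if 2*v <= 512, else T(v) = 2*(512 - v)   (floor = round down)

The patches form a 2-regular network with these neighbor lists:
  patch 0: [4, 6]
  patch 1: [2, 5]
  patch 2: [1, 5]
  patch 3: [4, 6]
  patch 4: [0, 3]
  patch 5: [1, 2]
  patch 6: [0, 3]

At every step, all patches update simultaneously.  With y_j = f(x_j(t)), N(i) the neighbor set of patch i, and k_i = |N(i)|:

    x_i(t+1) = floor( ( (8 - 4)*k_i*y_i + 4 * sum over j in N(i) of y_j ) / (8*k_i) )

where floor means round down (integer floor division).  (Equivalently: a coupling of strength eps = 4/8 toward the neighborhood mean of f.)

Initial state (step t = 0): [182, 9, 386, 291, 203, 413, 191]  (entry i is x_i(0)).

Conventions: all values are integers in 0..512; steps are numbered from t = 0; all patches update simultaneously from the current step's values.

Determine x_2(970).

Answer: x_2(970) = 108
Key observation: The state at step 24, [108, 110, 110, 107, 107, 110, 107], reappears at step 28: the system is in a cycle of period 4 from step 24 on.  Therefore the state at step 970 equals the state at step 24 + ((970 - 24) mod 4) = 26, which is [110, 108, 108, 111, 110, 108, 110].

Derivation:
t=0: [182, 9, 386, 291, 203, 413, 191]
t=1: [467, 41, 49, 293, 387, 46, 373]
t=2: [44, 114, 119, 81, 61, 117, 64]
t=3: [136, 288, 291, 181, 157, 290, 161]
t=4: [365, 101, 101, 420, 390, 101, 395]
t=5: [63, 253, 253, 51, 57, 253, 56]
t=6: [152, 108, 108, 137, 145, 108, 144]
t=7: [367, 269, 269, 349, 358, 269, 357]
t=8: [70, 110, 110, 74, 72, 110, 72]
t=9: [179, 274, 274, 184, 182, 274, 182]
t=10: [445, 108, 108, 451, 448, 108, 448]
t=11: [34, 269, 269, 33, 33, 269, 33]
t=12: [89, 110, 110, 88, 88, 110, 88]
t=13: [222, 274, 274, 221, 221, 274, 221]
t=14: [32, 108, 108, 31, 31, 108, 31]
t=15: [84, 269, 269, 83, 83, 269, 83]
t=16: [210, 110, 110, 209, 209, 110, 209]
t=17: [2, 274, 274, 1, 1, 274, 1]
t=18: [11, 108, 108, 10, 10, 108, 10]
t=19: [33, 269, 269, 32, 32, 269, 32]
t=20: [86, 110, 110, 85, 85, 110, 85]
t=21: [215, 274, 274, 214, 214, 274, 214]
t=22: [15, 108, 108, 14, 14, 108, 14]
t=23: [42, 269, 269, 41, 41, 269, 41]
t=24: [108, 110, 110, 107, 107, 110, 107]
t=25: [268, 274, 274, 267, 267, 274, 267]
t=26: [110, 108, 108, 111, 110, 108, 110]
t=27: [274, 269, 269, 275, 274, 269, 274]
t=28: [108, 110, 110, 107, 107, 110, 107]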